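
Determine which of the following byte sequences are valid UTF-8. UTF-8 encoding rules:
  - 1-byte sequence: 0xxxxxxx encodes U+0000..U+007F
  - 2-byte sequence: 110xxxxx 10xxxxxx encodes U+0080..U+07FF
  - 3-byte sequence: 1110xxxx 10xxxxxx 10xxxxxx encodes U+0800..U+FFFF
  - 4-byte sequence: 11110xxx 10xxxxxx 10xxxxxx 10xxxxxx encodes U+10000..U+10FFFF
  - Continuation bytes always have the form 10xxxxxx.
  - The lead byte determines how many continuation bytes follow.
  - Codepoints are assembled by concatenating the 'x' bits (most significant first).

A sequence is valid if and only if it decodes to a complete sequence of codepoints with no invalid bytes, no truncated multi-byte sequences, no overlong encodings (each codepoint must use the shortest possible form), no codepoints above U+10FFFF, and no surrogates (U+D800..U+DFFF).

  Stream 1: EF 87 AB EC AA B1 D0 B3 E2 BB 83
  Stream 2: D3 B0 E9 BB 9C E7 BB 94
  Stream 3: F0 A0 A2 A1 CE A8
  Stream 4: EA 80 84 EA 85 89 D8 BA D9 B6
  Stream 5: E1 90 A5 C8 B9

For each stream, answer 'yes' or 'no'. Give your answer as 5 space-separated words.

Answer: yes yes yes yes yes

Derivation:
Stream 1: decodes cleanly. VALID
Stream 2: decodes cleanly. VALID
Stream 3: decodes cleanly. VALID
Stream 4: decodes cleanly. VALID
Stream 5: decodes cleanly. VALID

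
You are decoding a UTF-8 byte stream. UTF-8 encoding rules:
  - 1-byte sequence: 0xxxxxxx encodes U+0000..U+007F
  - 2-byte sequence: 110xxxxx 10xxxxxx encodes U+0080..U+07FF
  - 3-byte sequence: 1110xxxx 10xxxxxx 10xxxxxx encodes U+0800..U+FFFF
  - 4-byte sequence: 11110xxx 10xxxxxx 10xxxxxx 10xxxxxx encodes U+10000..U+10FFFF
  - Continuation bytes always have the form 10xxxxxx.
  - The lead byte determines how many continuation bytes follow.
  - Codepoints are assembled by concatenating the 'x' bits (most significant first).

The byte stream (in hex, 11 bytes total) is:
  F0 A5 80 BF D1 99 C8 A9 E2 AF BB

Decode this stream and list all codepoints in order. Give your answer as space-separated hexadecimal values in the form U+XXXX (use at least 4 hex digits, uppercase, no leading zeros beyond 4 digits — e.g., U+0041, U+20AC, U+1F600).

Byte[0]=F0: 4-byte lead, need 3 cont bytes. acc=0x0
Byte[1]=A5: continuation. acc=(acc<<6)|0x25=0x25
Byte[2]=80: continuation. acc=(acc<<6)|0x00=0x940
Byte[3]=BF: continuation. acc=(acc<<6)|0x3F=0x2503F
Completed: cp=U+2503F (starts at byte 0)
Byte[4]=D1: 2-byte lead, need 1 cont bytes. acc=0x11
Byte[5]=99: continuation. acc=(acc<<6)|0x19=0x459
Completed: cp=U+0459 (starts at byte 4)
Byte[6]=C8: 2-byte lead, need 1 cont bytes. acc=0x8
Byte[7]=A9: continuation. acc=(acc<<6)|0x29=0x229
Completed: cp=U+0229 (starts at byte 6)
Byte[8]=E2: 3-byte lead, need 2 cont bytes. acc=0x2
Byte[9]=AF: continuation. acc=(acc<<6)|0x2F=0xAF
Byte[10]=BB: continuation. acc=(acc<<6)|0x3B=0x2BFB
Completed: cp=U+2BFB (starts at byte 8)

Answer: U+2503F U+0459 U+0229 U+2BFB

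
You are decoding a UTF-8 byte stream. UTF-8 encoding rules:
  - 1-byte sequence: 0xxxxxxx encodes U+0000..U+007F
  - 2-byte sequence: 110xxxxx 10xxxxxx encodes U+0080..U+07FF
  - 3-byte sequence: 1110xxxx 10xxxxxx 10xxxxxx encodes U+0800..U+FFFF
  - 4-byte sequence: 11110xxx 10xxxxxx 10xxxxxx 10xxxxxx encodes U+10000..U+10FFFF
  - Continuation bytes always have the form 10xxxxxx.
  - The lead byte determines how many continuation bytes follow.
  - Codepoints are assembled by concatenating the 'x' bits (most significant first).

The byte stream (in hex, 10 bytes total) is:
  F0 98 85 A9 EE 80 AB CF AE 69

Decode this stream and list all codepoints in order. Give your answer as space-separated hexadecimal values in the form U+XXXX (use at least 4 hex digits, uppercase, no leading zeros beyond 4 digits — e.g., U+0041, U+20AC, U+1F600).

Byte[0]=F0: 4-byte lead, need 3 cont bytes. acc=0x0
Byte[1]=98: continuation. acc=(acc<<6)|0x18=0x18
Byte[2]=85: continuation. acc=(acc<<6)|0x05=0x605
Byte[3]=A9: continuation. acc=(acc<<6)|0x29=0x18169
Completed: cp=U+18169 (starts at byte 0)
Byte[4]=EE: 3-byte lead, need 2 cont bytes. acc=0xE
Byte[5]=80: continuation. acc=(acc<<6)|0x00=0x380
Byte[6]=AB: continuation. acc=(acc<<6)|0x2B=0xE02B
Completed: cp=U+E02B (starts at byte 4)
Byte[7]=CF: 2-byte lead, need 1 cont bytes. acc=0xF
Byte[8]=AE: continuation. acc=(acc<<6)|0x2E=0x3EE
Completed: cp=U+03EE (starts at byte 7)
Byte[9]=69: 1-byte ASCII. cp=U+0069

Answer: U+18169 U+E02B U+03EE U+0069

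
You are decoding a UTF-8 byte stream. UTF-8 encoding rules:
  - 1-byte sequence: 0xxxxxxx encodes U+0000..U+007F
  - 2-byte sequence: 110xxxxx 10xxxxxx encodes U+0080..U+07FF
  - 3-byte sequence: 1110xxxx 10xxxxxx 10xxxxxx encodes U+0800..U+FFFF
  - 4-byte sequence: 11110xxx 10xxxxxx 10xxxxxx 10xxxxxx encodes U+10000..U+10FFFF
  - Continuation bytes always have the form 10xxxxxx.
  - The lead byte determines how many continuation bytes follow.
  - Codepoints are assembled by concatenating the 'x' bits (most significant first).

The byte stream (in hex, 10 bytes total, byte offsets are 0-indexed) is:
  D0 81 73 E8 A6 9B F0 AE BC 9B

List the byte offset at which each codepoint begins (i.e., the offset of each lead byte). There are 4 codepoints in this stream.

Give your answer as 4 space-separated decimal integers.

Byte[0]=D0: 2-byte lead, need 1 cont bytes. acc=0x10
Byte[1]=81: continuation. acc=(acc<<6)|0x01=0x401
Completed: cp=U+0401 (starts at byte 0)
Byte[2]=73: 1-byte ASCII. cp=U+0073
Byte[3]=E8: 3-byte lead, need 2 cont bytes. acc=0x8
Byte[4]=A6: continuation. acc=(acc<<6)|0x26=0x226
Byte[5]=9B: continuation. acc=(acc<<6)|0x1B=0x899B
Completed: cp=U+899B (starts at byte 3)
Byte[6]=F0: 4-byte lead, need 3 cont bytes. acc=0x0
Byte[7]=AE: continuation. acc=(acc<<6)|0x2E=0x2E
Byte[8]=BC: continuation. acc=(acc<<6)|0x3C=0xBBC
Byte[9]=9B: continuation. acc=(acc<<6)|0x1B=0x2EF1B
Completed: cp=U+2EF1B (starts at byte 6)

Answer: 0 2 3 6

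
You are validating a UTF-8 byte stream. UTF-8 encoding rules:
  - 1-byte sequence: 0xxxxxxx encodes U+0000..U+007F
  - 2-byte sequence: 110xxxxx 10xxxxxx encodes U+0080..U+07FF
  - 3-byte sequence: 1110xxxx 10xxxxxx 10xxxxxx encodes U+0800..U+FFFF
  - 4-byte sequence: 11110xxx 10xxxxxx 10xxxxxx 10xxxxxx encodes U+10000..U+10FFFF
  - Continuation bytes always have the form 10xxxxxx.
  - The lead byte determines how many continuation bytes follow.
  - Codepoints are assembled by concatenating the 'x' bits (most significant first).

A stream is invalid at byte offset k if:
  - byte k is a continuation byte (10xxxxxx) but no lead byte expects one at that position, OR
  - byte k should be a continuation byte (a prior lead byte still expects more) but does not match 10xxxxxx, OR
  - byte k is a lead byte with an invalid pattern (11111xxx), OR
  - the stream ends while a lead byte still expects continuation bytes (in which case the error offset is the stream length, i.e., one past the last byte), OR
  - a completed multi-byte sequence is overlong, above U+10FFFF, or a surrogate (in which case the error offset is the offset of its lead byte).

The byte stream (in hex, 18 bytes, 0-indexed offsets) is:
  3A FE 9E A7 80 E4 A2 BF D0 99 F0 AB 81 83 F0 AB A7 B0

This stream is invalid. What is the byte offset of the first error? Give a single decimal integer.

Answer: 1

Derivation:
Byte[0]=3A: 1-byte ASCII. cp=U+003A
Byte[1]=FE: INVALID lead byte (not 0xxx/110x/1110/11110)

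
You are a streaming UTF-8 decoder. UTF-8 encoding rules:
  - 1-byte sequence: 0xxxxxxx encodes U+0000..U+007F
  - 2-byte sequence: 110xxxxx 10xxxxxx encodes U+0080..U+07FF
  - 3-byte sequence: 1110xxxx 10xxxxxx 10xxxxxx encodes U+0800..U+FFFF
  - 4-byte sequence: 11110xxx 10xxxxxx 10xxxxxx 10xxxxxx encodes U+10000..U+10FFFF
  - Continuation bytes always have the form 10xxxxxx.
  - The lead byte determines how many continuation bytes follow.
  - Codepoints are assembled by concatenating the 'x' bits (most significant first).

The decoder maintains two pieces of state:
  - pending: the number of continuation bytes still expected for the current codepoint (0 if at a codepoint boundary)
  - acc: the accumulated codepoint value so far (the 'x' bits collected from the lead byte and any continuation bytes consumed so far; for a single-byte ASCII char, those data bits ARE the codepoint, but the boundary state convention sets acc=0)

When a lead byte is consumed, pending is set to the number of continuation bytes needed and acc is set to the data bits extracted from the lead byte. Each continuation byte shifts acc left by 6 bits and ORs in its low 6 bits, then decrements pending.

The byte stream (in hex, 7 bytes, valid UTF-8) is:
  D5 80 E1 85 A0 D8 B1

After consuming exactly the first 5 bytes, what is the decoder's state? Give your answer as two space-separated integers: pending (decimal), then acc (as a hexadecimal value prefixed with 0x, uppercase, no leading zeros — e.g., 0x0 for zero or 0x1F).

Answer: 0 0x1160

Derivation:
Byte[0]=D5: 2-byte lead. pending=1, acc=0x15
Byte[1]=80: continuation. acc=(acc<<6)|0x00=0x540, pending=0
Byte[2]=E1: 3-byte lead. pending=2, acc=0x1
Byte[3]=85: continuation. acc=(acc<<6)|0x05=0x45, pending=1
Byte[4]=A0: continuation. acc=(acc<<6)|0x20=0x1160, pending=0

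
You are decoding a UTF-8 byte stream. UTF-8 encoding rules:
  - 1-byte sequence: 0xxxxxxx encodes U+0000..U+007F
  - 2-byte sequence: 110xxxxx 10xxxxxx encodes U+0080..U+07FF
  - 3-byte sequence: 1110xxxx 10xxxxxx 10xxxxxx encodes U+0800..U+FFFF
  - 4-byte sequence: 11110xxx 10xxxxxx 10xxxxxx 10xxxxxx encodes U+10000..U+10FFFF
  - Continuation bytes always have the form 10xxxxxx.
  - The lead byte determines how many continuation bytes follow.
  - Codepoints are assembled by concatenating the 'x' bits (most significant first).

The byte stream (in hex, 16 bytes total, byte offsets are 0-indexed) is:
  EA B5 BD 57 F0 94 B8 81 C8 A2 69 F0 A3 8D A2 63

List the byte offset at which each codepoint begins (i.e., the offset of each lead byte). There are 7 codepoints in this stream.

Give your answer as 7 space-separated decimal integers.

Byte[0]=EA: 3-byte lead, need 2 cont bytes. acc=0xA
Byte[1]=B5: continuation. acc=(acc<<6)|0x35=0x2B5
Byte[2]=BD: continuation. acc=(acc<<6)|0x3D=0xAD7D
Completed: cp=U+AD7D (starts at byte 0)
Byte[3]=57: 1-byte ASCII. cp=U+0057
Byte[4]=F0: 4-byte lead, need 3 cont bytes. acc=0x0
Byte[5]=94: continuation. acc=(acc<<6)|0x14=0x14
Byte[6]=B8: continuation. acc=(acc<<6)|0x38=0x538
Byte[7]=81: continuation. acc=(acc<<6)|0x01=0x14E01
Completed: cp=U+14E01 (starts at byte 4)
Byte[8]=C8: 2-byte lead, need 1 cont bytes. acc=0x8
Byte[9]=A2: continuation. acc=(acc<<6)|0x22=0x222
Completed: cp=U+0222 (starts at byte 8)
Byte[10]=69: 1-byte ASCII. cp=U+0069
Byte[11]=F0: 4-byte lead, need 3 cont bytes. acc=0x0
Byte[12]=A3: continuation. acc=(acc<<6)|0x23=0x23
Byte[13]=8D: continuation. acc=(acc<<6)|0x0D=0x8CD
Byte[14]=A2: continuation. acc=(acc<<6)|0x22=0x23362
Completed: cp=U+23362 (starts at byte 11)
Byte[15]=63: 1-byte ASCII. cp=U+0063

Answer: 0 3 4 8 10 11 15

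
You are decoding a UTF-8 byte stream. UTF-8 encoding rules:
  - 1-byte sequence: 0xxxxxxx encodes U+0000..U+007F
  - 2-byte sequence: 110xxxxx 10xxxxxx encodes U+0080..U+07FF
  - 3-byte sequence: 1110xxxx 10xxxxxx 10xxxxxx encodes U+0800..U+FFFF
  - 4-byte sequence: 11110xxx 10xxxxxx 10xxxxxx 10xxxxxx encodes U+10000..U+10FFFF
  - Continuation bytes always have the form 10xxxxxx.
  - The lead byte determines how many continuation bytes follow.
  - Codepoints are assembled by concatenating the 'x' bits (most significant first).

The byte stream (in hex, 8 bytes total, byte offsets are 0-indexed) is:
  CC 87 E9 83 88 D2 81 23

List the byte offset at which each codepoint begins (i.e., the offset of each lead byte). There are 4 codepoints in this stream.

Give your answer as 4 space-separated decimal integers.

Answer: 0 2 5 7

Derivation:
Byte[0]=CC: 2-byte lead, need 1 cont bytes. acc=0xC
Byte[1]=87: continuation. acc=(acc<<6)|0x07=0x307
Completed: cp=U+0307 (starts at byte 0)
Byte[2]=E9: 3-byte lead, need 2 cont bytes. acc=0x9
Byte[3]=83: continuation. acc=(acc<<6)|0x03=0x243
Byte[4]=88: continuation. acc=(acc<<6)|0x08=0x90C8
Completed: cp=U+90C8 (starts at byte 2)
Byte[5]=D2: 2-byte lead, need 1 cont bytes. acc=0x12
Byte[6]=81: continuation. acc=(acc<<6)|0x01=0x481
Completed: cp=U+0481 (starts at byte 5)
Byte[7]=23: 1-byte ASCII. cp=U+0023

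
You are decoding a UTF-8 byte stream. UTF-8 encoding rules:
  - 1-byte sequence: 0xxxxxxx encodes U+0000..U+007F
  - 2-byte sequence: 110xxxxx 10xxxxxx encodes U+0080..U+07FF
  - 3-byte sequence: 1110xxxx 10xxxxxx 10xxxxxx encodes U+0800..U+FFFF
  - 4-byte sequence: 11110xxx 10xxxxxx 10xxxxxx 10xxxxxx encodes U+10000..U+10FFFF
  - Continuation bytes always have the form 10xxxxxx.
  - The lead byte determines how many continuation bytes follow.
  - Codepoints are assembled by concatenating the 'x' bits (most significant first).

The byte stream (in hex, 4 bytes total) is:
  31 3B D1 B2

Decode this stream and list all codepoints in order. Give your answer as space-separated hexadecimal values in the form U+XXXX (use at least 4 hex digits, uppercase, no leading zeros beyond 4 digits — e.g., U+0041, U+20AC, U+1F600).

Byte[0]=31: 1-byte ASCII. cp=U+0031
Byte[1]=3B: 1-byte ASCII. cp=U+003B
Byte[2]=D1: 2-byte lead, need 1 cont bytes. acc=0x11
Byte[3]=B2: continuation. acc=(acc<<6)|0x32=0x472
Completed: cp=U+0472 (starts at byte 2)

Answer: U+0031 U+003B U+0472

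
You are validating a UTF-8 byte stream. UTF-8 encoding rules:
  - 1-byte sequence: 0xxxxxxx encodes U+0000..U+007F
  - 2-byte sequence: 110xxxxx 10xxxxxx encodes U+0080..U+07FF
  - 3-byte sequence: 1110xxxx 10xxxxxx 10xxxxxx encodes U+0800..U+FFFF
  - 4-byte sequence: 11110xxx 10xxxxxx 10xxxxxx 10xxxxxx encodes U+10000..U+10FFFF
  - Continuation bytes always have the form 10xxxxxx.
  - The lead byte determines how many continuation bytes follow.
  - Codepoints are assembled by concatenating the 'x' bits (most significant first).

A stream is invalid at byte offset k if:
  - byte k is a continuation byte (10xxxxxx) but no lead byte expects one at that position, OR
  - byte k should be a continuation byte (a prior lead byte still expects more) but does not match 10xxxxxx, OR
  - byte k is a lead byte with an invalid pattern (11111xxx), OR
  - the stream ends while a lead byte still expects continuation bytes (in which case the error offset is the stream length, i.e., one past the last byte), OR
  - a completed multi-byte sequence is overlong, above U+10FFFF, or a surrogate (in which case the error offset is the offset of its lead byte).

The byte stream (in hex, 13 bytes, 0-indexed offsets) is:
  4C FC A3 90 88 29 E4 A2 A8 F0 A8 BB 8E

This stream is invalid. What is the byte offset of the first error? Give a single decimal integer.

Byte[0]=4C: 1-byte ASCII. cp=U+004C
Byte[1]=FC: INVALID lead byte (not 0xxx/110x/1110/11110)

Answer: 1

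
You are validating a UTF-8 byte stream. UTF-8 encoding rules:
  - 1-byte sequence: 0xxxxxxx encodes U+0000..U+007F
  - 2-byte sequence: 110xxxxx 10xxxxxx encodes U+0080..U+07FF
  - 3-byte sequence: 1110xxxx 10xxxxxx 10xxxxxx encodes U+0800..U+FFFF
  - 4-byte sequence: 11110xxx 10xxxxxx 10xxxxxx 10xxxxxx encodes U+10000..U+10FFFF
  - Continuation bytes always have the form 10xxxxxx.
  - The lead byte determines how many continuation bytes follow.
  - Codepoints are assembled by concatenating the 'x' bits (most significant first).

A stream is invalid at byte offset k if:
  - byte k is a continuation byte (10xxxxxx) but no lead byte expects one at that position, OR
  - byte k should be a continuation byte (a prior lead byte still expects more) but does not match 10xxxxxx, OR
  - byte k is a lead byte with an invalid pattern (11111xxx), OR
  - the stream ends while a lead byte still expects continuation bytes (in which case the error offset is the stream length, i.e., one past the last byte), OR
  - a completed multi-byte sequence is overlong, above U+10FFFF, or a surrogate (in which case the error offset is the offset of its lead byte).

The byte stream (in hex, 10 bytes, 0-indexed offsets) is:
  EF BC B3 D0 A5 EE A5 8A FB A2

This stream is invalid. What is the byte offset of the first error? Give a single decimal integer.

Byte[0]=EF: 3-byte lead, need 2 cont bytes. acc=0xF
Byte[1]=BC: continuation. acc=(acc<<6)|0x3C=0x3FC
Byte[2]=B3: continuation. acc=(acc<<6)|0x33=0xFF33
Completed: cp=U+FF33 (starts at byte 0)
Byte[3]=D0: 2-byte lead, need 1 cont bytes. acc=0x10
Byte[4]=A5: continuation. acc=(acc<<6)|0x25=0x425
Completed: cp=U+0425 (starts at byte 3)
Byte[5]=EE: 3-byte lead, need 2 cont bytes. acc=0xE
Byte[6]=A5: continuation. acc=(acc<<6)|0x25=0x3A5
Byte[7]=8A: continuation. acc=(acc<<6)|0x0A=0xE94A
Completed: cp=U+E94A (starts at byte 5)
Byte[8]=FB: INVALID lead byte (not 0xxx/110x/1110/11110)

Answer: 8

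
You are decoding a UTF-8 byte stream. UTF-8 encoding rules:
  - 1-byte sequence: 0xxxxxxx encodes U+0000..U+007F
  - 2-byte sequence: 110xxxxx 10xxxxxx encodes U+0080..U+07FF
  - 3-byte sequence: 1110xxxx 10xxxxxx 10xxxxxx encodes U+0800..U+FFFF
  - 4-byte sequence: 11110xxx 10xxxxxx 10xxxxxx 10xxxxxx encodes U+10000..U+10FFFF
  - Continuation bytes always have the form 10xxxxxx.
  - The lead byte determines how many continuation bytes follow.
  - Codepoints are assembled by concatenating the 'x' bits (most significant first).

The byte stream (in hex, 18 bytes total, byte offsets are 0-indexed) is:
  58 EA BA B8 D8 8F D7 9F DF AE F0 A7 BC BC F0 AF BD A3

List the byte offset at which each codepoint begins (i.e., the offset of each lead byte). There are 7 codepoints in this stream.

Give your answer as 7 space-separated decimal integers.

Byte[0]=58: 1-byte ASCII. cp=U+0058
Byte[1]=EA: 3-byte lead, need 2 cont bytes. acc=0xA
Byte[2]=BA: continuation. acc=(acc<<6)|0x3A=0x2BA
Byte[3]=B8: continuation. acc=(acc<<6)|0x38=0xAEB8
Completed: cp=U+AEB8 (starts at byte 1)
Byte[4]=D8: 2-byte lead, need 1 cont bytes. acc=0x18
Byte[5]=8F: continuation. acc=(acc<<6)|0x0F=0x60F
Completed: cp=U+060F (starts at byte 4)
Byte[6]=D7: 2-byte lead, need 1 cont bytes. acc=0x17
Byte[7]=9F: continuation. acc=(acc<<6)|0x1F=0x5DF
Completed: cp=U+05DF (starts at byte 6)
Byte[8]=DF: 2-byte lead, need 1 cont bytes. acc=0x1F
Byte[9]=AE: continuation. acc=(acc<<6)|0x2E=0x7EE
Completed: cp=U+07EE (starts at byte 8)
Byte[10]=F0: 4-byte lead, need 3 cont bytes. acc=0x0
Byte[11]=A7: continuation. acc=(acc<<6)|0x27=0x27
Byte[12]=BC: continuation. acc=(acc<<6)|0x3C=0x9FC
Byte[13]=BC: continuation. acc=(acc<<6)|0x3C=0x27F3C
Completed: cp=U+27F3C (starts at byte 10)
Byte[14]=F0: 4-byte lead, need 3 cont bytes. acc=0x0
Byte[15]=AF: continuation. acc=(acc<<6)|0x2F=0x2F
Byte[16]=BD: continuation. acc=(acc<<6)|0x3D=0xBFD
Byte[17]=A3: continuation. acc=(acc<<6)|0x23=0x2FF63
Completed: cp=U+2FF63 (starts at byte 14)

Answer: 0 1 4 6 8 10 14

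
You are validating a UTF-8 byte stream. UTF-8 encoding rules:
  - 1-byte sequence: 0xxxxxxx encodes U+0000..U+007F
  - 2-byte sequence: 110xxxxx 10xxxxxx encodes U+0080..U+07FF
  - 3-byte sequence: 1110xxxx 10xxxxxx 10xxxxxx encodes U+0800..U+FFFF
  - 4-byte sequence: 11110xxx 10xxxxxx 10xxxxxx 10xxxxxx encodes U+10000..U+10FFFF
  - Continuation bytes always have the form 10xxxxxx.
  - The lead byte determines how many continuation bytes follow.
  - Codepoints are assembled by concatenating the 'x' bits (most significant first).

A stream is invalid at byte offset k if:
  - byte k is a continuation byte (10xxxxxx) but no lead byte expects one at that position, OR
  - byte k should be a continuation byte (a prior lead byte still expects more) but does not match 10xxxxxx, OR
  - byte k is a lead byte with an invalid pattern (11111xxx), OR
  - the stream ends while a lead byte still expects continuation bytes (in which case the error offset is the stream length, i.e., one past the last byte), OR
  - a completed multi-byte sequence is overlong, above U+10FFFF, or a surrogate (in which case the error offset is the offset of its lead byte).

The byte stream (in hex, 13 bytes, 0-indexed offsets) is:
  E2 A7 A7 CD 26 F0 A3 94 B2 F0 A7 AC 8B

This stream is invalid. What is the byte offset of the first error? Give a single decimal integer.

Answer: 4

Derivation:
Byte[0]=E2: 3-byte lead, need 2 cont bytes. acc=0x2
Byte[1]=A7: continuation. acc=(acc<<6)|0x27=0xA7
Byte[2]=A7: continuation. acc=(acc<<6)|0x27=0x29E7
Completed: cp=U+29E7 (starts at byte 0)
Byte[3]=CD: 2-byte lead, need 1 cont bytes. acc=0xD
Byte[4]=26: expected 10xxxxxx continuation. INVALID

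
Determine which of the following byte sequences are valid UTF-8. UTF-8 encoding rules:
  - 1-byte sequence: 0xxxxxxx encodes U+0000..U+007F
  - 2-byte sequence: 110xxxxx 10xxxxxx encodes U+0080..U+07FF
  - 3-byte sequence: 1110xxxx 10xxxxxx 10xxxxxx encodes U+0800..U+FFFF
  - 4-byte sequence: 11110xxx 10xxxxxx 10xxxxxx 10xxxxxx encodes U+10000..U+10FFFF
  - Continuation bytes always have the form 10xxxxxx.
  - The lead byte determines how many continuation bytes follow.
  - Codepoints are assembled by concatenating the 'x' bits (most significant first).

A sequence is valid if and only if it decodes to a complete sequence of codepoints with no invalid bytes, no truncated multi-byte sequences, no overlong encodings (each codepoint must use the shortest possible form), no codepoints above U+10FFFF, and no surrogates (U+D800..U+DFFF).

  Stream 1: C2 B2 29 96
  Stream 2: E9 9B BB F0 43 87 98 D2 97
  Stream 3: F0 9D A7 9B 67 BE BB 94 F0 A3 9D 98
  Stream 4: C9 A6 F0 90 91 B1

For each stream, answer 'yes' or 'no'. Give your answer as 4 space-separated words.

Stream 1: error at byte offset 3. INVALID
Stream 2: error at byte offset 4. INVALID
Stream 3: error at byte offset 5. INVALID
Stream 4: decodes cleanly. VALID

Answer: no no no yes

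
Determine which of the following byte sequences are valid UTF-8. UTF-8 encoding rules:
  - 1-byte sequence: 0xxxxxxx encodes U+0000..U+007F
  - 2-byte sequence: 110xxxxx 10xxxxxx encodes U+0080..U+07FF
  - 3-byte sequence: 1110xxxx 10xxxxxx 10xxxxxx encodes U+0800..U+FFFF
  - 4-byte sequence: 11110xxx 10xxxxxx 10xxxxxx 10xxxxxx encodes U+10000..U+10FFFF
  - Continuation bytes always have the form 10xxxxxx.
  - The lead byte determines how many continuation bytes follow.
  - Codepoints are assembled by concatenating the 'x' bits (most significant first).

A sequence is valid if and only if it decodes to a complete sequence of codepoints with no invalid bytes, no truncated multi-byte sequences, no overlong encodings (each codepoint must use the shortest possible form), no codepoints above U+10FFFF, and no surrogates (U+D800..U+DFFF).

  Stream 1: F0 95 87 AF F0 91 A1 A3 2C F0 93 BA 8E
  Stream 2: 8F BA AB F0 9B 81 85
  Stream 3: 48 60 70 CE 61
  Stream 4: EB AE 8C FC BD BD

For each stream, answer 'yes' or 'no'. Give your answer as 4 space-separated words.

Stream 1: decodes cleanly. VALID
Stream 2: error at byte offset 0. INVALID
Stream 3: error at byte offset 4. INVALID
Stream 4: error at byte offset 3. INVALID

Answer: yes no no no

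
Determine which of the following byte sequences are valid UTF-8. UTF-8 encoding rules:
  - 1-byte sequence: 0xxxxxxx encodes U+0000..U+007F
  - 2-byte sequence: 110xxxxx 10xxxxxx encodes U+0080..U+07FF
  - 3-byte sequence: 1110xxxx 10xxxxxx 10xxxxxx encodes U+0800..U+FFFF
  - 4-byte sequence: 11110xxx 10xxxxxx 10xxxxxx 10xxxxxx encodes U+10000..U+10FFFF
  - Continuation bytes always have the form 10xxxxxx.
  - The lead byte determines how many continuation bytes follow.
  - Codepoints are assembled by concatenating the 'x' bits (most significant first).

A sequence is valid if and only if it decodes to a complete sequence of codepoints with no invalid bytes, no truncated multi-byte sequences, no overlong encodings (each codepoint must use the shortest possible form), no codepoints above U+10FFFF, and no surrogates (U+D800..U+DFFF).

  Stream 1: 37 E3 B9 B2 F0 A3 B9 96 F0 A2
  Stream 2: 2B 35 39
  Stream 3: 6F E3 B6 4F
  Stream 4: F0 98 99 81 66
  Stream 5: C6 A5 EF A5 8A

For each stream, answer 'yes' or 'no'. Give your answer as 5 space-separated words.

Stream 1: error at byte offset 10. INVALID
Stream 2: decodes cleanly. VALID
Stream 3: error at byte offset 3. INVALID
Stream 4: decodes cleanly. VALID
Stream 5: decodes cleanly. VALID

Answer: no yes no yes yes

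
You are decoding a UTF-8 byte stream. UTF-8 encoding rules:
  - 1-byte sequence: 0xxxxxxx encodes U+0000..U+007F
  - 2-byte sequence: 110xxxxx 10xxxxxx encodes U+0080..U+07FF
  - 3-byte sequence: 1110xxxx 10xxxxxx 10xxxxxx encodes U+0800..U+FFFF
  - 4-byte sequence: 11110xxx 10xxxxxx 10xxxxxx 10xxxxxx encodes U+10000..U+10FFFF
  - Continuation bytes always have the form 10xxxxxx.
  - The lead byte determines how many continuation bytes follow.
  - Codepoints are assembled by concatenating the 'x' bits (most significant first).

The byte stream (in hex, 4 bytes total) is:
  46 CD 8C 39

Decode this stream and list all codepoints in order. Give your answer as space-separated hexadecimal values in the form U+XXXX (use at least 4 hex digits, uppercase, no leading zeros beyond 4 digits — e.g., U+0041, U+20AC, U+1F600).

Answer: U+0046 U+034C U+0039

Derivation:
Byte[0]=46: 1-byte ASCII. cp=U+0046
Byte[1]=CD: 2-byte lead, need 1 cont bytes. acc=0xD
Byte[2]=8C: continuation. acc=(acc<<6)|0x0C=0x34C
Completed: cp=U+034C (starts at byte 1)
Byte[3]=39: 1-byte ASCII. cp=U+0039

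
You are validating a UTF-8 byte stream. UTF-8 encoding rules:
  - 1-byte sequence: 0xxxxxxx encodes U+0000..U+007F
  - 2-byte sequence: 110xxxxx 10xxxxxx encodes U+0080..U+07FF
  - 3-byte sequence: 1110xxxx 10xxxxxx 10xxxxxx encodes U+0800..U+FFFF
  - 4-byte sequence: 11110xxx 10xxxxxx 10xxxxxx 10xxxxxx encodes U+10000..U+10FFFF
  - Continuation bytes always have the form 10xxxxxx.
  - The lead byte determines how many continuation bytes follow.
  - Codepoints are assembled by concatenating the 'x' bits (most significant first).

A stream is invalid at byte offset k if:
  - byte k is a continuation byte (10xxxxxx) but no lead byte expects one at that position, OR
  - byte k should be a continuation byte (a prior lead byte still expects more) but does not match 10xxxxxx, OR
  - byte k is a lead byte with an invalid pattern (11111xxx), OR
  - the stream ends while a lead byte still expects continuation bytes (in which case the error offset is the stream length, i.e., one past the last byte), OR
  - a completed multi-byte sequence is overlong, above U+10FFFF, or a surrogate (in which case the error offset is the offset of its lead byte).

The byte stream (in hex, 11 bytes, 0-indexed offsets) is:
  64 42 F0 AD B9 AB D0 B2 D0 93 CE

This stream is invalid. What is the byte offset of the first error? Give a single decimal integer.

Byte[0]=64: 1-byte ASCII. cp=U+0064
Byte[1]=42: 1-byte ASCII. cp=U+0042
Byte[2]=F0: 4-byte lead, need 3 cont bytes. acc=0x0
Byte[3]=AD: continuation. acc=(acc<<6)|0x2D=0x2D
Byte[4]=B9: continuation. acc=(acc<<6)|0x39=0xB79
Byte[5]=AB: continuation. acc=(acc<<6)|0x2B=0x2DE6B
Completed: cp=U+2DE6B (starts at byte 2)
Byte[6]=D0: 2-byte lead, need 1 cont bytes. acc=0x10
Byte[7]=B2: continuation. acc=(acc<<6)|0x32=0x432
Completed: cp=U+0432 (starts at byte 6)
Byte[8]=D0: 2-byte lead, need 1 cont bytes. acc=0x10
Byte[9]=93: continuation. acc=(acc<<6)|0x13=0x413
Completed: cp=U+0413 (starts at byte 8)
Byte[10]=CE: 2-byte lead, need 1 cont bytes. acc=0xE
Byte[11]: stream ended, expected continuation. INVALID

Answer: 11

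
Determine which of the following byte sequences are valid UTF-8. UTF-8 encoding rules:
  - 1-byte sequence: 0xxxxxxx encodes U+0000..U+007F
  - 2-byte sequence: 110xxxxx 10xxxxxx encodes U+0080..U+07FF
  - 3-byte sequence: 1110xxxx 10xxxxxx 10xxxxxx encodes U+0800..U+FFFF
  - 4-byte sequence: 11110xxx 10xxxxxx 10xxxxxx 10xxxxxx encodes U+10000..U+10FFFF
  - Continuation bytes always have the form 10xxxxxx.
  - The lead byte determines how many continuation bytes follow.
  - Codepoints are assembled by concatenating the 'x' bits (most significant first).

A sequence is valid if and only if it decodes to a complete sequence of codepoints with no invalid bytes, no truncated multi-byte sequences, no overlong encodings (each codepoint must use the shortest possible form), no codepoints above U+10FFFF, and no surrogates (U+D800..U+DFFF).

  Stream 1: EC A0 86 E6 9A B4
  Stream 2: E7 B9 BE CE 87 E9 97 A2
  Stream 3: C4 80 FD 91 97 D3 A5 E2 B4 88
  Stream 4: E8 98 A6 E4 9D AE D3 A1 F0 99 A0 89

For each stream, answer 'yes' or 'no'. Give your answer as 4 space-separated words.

Stream 1: decodes cleanly. VALID
Stream 2: decodes cleanly. VALID
Stream 3: error at byte offset 2. INVALID
Stream 4: decodes cleanly. VALID

Answer: yes yes no yes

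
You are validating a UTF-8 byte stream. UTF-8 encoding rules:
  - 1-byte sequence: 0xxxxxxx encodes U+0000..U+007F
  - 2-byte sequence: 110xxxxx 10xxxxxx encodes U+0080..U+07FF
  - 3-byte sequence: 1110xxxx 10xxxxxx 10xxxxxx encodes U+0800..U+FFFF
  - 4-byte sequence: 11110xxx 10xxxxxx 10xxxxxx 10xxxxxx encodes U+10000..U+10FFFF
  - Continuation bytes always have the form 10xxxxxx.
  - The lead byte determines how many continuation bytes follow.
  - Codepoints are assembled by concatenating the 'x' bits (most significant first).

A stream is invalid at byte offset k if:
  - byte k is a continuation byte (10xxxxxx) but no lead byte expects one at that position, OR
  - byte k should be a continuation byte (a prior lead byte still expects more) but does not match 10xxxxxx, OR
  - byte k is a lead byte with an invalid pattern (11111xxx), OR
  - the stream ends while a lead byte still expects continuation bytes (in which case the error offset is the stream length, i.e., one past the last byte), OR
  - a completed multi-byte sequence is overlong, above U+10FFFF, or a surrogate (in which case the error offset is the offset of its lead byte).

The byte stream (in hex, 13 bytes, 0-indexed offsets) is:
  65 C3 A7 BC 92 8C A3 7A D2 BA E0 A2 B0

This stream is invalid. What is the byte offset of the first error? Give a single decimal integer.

Byte[0]=65: 1-byte ASCII. cp=U+0065
Byte[1]=C3: 2-byte lead, need 1 cont bytes. acc=0x3
Byte[2]=A7: continuation. acc=(acc<<6)|0x27=0xE7
Completed: cp=U+00E7 (starts at byte 1)
Byte[3]=BC: INVALID lead byte (not 0xxx/110x/1110/11110)

Answer: 3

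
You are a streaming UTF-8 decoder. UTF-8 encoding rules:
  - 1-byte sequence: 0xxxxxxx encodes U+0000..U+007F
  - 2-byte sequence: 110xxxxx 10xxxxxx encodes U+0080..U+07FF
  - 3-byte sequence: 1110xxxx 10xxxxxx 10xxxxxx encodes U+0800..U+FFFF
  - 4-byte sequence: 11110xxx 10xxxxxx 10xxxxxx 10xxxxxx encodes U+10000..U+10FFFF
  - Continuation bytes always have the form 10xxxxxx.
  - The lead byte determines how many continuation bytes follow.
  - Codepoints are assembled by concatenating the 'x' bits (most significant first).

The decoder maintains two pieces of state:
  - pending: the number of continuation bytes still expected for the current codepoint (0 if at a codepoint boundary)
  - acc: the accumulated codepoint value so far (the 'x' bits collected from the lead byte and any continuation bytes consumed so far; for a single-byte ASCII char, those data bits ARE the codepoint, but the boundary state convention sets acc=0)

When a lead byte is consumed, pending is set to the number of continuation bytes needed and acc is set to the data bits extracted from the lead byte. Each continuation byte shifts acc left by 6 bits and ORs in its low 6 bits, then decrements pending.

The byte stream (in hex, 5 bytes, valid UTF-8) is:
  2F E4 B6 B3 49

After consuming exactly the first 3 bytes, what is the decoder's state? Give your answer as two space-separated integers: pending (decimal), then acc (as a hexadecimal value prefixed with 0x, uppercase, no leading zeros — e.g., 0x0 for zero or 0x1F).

Byte[0]=2F: 1-byte. pending=0, acc=0x0
Byte[1]=E4: 3-byte lead. pending=2, acc=0x4
Byte[2]=B6: continuation. acc=(acc<<6)|0x36=0x136, pending=1

Answer: 1 0x136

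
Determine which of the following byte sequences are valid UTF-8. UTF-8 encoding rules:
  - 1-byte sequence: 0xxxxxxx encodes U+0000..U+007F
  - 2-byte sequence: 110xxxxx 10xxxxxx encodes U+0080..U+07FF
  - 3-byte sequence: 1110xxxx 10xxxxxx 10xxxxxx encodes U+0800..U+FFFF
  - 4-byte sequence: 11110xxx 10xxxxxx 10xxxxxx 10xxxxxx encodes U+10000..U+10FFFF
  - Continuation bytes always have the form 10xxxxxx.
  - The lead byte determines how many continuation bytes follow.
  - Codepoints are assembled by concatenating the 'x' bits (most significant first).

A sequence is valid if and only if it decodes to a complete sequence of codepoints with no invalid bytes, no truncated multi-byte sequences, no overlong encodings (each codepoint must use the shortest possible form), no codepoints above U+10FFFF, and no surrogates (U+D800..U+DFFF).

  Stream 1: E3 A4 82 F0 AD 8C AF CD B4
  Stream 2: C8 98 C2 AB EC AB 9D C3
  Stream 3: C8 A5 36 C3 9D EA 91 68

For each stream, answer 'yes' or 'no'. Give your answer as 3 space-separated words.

Answer: yes no no

Derivation:
Stream 1: decodes cleanly. VALID
Stream 2: error at byte offset 8. INVALID
Stream 3: error at byte offset 7. INVALID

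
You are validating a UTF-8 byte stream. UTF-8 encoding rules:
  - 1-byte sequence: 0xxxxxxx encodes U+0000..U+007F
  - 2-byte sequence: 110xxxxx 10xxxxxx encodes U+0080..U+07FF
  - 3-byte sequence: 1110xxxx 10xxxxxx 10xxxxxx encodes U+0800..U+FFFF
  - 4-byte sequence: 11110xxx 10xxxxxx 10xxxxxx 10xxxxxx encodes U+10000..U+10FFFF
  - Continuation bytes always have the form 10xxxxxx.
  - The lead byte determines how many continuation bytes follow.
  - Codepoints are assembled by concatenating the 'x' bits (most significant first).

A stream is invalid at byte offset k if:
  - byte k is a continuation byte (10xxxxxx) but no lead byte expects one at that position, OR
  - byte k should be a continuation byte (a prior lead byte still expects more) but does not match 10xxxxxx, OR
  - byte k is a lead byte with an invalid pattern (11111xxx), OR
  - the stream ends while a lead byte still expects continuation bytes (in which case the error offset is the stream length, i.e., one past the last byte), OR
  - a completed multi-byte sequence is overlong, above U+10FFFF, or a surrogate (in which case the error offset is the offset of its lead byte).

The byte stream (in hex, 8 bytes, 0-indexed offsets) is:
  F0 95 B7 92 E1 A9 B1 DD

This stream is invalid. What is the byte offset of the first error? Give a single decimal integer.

Answer: 8

Derivation:
Byte[0]=F0: 4-byte lead, need 3 cont bytes. acc=0x0
Byte[1]=95: continuation. acc=(acc<<6)|0x15=0x15
Byte[2]=B7: continuation. acc=(acc<<6)|0x37=0x577
Byte[3]=92: continuation. acc=(acc<<6)|0x12=0x15DD2
Completed: cp=U+15DD2 (starts at byte 0)
Byte[4]=E1: 3-byte lead, need 2 cont bytes. acc=0x1
Byte[5]=A9: continuation. acc=(acc<<6)|0x29=0x69
Byte[6]=B1: continuation. acc=(acc<<6)|0x31=0x1A71
Completed: cp=U+1A71 (starts at byte 4)
Byte[7]=DD: 2-byte lead, need 1 cont bytes. acc=0x1D
Byte[8]: stream ended, expected continuation. INVALID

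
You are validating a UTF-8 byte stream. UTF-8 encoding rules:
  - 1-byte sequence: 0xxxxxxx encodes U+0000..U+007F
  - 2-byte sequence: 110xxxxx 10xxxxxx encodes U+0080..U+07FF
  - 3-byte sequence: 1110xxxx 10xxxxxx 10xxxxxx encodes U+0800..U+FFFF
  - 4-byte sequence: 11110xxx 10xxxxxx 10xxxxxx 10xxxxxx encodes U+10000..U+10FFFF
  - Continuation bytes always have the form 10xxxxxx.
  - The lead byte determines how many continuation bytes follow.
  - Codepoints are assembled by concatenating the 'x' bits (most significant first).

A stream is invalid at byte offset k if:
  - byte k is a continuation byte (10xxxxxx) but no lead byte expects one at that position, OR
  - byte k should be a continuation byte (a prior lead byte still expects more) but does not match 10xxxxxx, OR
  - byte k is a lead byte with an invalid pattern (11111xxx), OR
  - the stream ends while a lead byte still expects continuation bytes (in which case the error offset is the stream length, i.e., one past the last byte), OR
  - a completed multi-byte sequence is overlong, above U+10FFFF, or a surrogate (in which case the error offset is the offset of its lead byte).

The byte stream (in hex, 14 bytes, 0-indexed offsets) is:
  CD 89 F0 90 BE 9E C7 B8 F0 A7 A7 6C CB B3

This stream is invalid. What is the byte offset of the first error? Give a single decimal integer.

Answer: 11

Derivation:
Byte[0]=CD: 2-byte lead, need 1 cont bytes. acc=0xD
Byte[1]=89: continuation. acc=(acc<<6)|0x09=0x349
Completed: cp=U+0349 (starts at byte 0)
Byte[2]=F0: 4-byte lead, need 3 cont bytes. acc=0x0
Byte[3]=90: continuation. acc=(acc<<6)|0x10=0x10
Byte[4]=BE: continuation. acc=(acc<<6)|0x3E=0x43E
Byte[5]=9E: continuation. acc=(acc<<6)|0x1E=0x10F9E
Completed: cp=U+10F9E (starts at byte 2)
Byte[6]=C7: 2-byte lead, need 1 cont bytes. acc=0x7
Byte[7]=B8: continuation. acc=(acc<<6)|0x38=0x1F8
Completed: cp=U+01F8 (starts at byte 6)
Byte[8]=F0: 4-byte lead, need 3 cont bytes. acc=0x0
Byte[9]=A7: continuation. acc=(acc<<6)|0x27=0x27
Byte[10]=A7: continuation. acc=(acc<<6)|0x27=0x9E7
Byte[11]=6C: expected 10xxxxxx continuation. INVALID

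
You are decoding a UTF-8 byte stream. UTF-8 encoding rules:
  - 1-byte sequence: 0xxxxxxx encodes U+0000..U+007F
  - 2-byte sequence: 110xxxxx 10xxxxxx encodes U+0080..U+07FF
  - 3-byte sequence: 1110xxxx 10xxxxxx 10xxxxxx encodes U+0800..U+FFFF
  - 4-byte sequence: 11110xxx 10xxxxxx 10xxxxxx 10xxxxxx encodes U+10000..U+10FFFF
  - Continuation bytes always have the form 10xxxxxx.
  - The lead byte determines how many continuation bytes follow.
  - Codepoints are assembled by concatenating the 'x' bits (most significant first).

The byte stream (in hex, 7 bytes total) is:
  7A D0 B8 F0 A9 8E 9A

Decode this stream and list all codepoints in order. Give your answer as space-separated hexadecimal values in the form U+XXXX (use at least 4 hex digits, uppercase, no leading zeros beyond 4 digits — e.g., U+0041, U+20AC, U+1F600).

Answer: U+007A U+0438 U+2939A

Derivation:
Byte[0]=7A: 1-byte ASCII. cp=U+007A
Byte[1]=D0: 2-byte lead, need 1 cont bytes. acc=0x10
Byte[2]=B8: continuation. acc=(acc<<6)|0x38=0x438
Completed: cp=U+0438 (starts at byte 1)
Byte[3]=F0: 4-byte lead, need 3 cont bytes. acc=0x0
Byte[4]=A9: continuation. acc=(acc<<6)|0x29=0x29
Byte[5]=8E: continuation. acc=(acc<<6)|0x0E=0xA4E
Byte[6]=9A: continuation. acc=(acc<<6)|0x1A=0x2939A
Completed: cp=U+2939A (starts at byte 3)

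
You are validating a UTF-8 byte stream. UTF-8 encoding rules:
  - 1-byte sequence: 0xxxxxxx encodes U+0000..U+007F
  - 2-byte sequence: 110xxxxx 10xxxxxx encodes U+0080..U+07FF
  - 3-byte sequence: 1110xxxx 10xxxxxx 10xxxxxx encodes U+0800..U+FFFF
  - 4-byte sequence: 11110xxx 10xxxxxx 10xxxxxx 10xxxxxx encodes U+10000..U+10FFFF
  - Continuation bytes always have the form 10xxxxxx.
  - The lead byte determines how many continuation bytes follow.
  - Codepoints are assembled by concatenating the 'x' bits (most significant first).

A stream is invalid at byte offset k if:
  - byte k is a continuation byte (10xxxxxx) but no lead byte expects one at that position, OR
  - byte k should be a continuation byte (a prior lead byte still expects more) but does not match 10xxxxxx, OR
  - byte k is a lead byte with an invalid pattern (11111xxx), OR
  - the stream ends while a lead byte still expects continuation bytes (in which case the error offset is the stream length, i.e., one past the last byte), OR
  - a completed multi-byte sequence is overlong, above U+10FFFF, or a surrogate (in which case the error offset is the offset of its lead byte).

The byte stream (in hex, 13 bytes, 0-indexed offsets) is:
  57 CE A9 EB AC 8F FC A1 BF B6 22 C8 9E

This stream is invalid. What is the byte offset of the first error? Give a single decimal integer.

Answer: 6

Derivation:
Byte[0]=57: 1-byte ASCII. cp=U+0057
Byte[1]=CE: 2-byte lead, need 1 cont bytes. acc=0xE
Byte[2]=A9: continuation. acc=(acc<<6)|0x29=0x3A9
Completed: cp=U+03A9 (starts at byte 1)
Byte[3]=EB: 3-byte lead, need 2 cont bytes. acc=0xB
Byte[4]=AC: continuation. acc=(acc<<6)|0x2C=0x2EC
Byte[5]=8F: continuation. acc=(acc<<6)|0x0F=0xBB0F
Completed: cp=U+BB0F (starts at byte 3)
Byte[6]=FC: INVALID lead byte (not 0xxx/110x/1110/11110)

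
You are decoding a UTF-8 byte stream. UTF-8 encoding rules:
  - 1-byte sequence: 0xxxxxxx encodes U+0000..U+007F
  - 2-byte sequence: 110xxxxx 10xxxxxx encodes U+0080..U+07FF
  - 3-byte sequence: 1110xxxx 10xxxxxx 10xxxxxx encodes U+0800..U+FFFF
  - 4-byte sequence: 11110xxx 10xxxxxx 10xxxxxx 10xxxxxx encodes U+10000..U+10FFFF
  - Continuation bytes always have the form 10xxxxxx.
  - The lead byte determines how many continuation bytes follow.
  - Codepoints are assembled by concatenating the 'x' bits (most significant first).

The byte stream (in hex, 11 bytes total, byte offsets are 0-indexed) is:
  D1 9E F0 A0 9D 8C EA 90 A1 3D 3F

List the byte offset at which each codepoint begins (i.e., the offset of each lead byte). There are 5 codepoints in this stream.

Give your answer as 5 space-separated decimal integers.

Byte[0]=D1: 2-byte lead, need 1 cont bytes. acc=0x11
Byte[1]=9E: continuation. acc=(acc<<6)|0x1E=0x45E
Completed: cp=U+045E (starts at byte 0)
Byte[2]=F0: 4-byte lead, need 3 cont bytes. acc=0x0
Byte[3]=A0: continuation. acc=(acc<<6)|0x20=0x20
Byte[4]=9D: continuation. acc=(acc<<6)|0x1D=0x81D
Byte[5]=8C: continuation. acc=(acc<<6)|0x0C=0x2074C
Completed: cp=U+2074C (starts at byte 2)
Byte[6]=EA: 3-byte lead, need 2 cont bytes. acc=0xA
Byte[7]=90: continuation. acc=(acc<<6)|0x10=0x290
Byte[8]=A1: continuation. acc=(acc<<6)|0x21=0xA421
Completed: cp=U+A421 (starts at byte 6)
Byte[9]=3D: 1-byte ASCII. cp=U+003D
Byte[10]=3F: 1-byte ASCII. cp=U+003F

Answer: 0 2 6 9 10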